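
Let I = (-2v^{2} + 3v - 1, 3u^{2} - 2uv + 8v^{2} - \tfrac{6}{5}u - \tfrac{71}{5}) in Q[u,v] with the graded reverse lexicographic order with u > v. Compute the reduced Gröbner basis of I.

G = {u^{2} - \tfrac{2}{3}uv - \tfrac{2}{5}u + 4v - \tfrac{91}{15}, v^{2} - \tfrac{3}{2}v + \tfrac{1}{2}}

f_1 = -2v^{2} + 3v - 1, LT = v^{2}.
f_2 = 3u^{2} - 2uv + 8v^{2} - \tfrac{6}{5}u - \tfrac{71}{5}, LT = u^{2}.

The S-polynomials (S(f_1,f_2)) all reduce to 0 modulo the current basis, so we have a Gröbner basis.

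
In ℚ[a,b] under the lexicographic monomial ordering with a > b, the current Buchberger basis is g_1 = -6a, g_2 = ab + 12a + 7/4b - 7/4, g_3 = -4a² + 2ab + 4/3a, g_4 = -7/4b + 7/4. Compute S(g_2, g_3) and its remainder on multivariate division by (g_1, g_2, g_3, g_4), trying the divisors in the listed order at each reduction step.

lcm(LM(g_2), LM(g_3)) = a²b.
S = (lcm/LT(g_2))·g_2 − (lcm/LT(g_3))·g_3 = 12a² + ½ab² + 25/12ab - 7/4a.
Reduce S modulo (g_1, g_2, g_3, g_4) in that order:
  leading term a²: subtract (-2a)·g_1 from 12a² + ½ab² + 25/12ab - 7/4a → ½ab² + 25/12ab - 7/4a
  leading term ab²: subtract (-1/12b²)·g_1 from ½ab² + 25/12ab - 7/4a → 25/12ab - 7/4a
  leading term ab: subtract (-25/72b)·g_1 from 25/12ab - 7/4a → -7/4a
  leading term a: subtract (7/24)·g_1 from -7/4a → 0
The remainder is 0, so this S-polynomial contributes no new basis element.

S(g_2, g_3) = 12a² + ½ab² + 25/12ab - 7/4a; remainder on division = 0.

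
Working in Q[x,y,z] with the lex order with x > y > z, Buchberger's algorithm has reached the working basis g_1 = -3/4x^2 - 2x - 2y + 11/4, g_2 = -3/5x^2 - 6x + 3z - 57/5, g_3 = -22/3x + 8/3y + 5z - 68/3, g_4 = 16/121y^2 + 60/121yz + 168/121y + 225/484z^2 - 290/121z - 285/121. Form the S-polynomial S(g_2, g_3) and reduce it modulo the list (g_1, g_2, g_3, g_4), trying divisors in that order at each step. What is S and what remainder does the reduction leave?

S(g_2, g_3) = 4/11xy + 15/22xz + 76/11x - 5z + 19; remainder on division = 0.

lcm(LM(g_2), LM(g_3)) = x^2.
S = (lcm/LT(g_2))·g_2 − (lcm/LT(g_3))·g_3 = 4/11xy + 15/22xz + 76/11x - 5z + 19.
Reduce S modulo (g_1, g_2, g_3, g_4) in that order:
  leading term xy: subtract (-6/121y)·g_3 from 4/11xy + 15/22xz + 76/11x - 5z + 19 → 15/22xz + 76/11x + 16/121y^2 + 30/121yz - 136/121y - 5z + 19
  leading term xz: subtract (-45/484z)·g_3 from 15/22xz + 76/11x + 16/121y^2 + 30/121yz - 136/121y - 5z + 19 → 76/11x + 16/121y^2 + 60/121yz - 136/121y + 225/484z^2 - 860/121z + 19
  leading term x: subtract (-114/121)·g_3 from 76/11x + 16/121y^2 + 60/121yz - 136/121y + 225/484z^2 - 860/121z + 19 → 16/121y^2 + 60/121yz + 168/121y + 225/484z^2 - 290/121z - 285/121
  leading term y^2: subtract (1)·g_4 from 16/121y^2 + 60/121yz + 168/121y + 225/484z^2 - 290/121z - 285/121 → 0
The remainder is 0, so this S-polynomial contributes no new basis element.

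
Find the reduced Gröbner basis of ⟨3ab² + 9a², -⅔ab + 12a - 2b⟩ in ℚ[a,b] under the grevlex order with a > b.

f_1 = 3ab² + 9a², LT = ab².
f_2 = -⅔ab + 12a - 2b, LT = ab.

S(f_1,f_2): lcm = ab². S = 3a² + 18ab - 3b².
  reduce S modulo (f_1, f_2):
  remainder 3a² - 3b² + 324a - 54b ≠ 0; add g_3 = 3a² - 3b² + 324a - 54b to the basis.

S(f_1,g_3): lcm = a²b². S = b⁴ + 3a³ - 108ab² + 18b³.
  reduce S modulo (f_1, f_2, g_3):
  remainder b⁴ + 18b³ - 9b² + 1944a - 324b ≠ 0; add g_4 = b⁴ + 18b³ - 9b² + 1944a - 324b to the basis.

S(f_2,g_3): lcm = a²b. S = b³ - 18a² - 105ab + 18b².
  reduce S modulo (f_1, f_2, g_3, g_4):
  remainder b³ + 54a - 9b ≠ 0; add g_5 = b³ + 54a - 9b to the basis.

The other S-polynomials (S(f_1,g_4), S(f_2,g_4), S(g_3,g_4), S(f_1,g_5), S(f_2,g_5), S(g_3,g_5), S(g_4,g_5)) all reduce to 0 modulo the current basis, so we have a Gröbner basis.
Inter-reduce: drop elements whose leading term is divisible by another's, tail-reduce, and make monic.

G = {b³ + 54a - 9b, a² - b² + 108a - 18b, ab - 18a + 3b}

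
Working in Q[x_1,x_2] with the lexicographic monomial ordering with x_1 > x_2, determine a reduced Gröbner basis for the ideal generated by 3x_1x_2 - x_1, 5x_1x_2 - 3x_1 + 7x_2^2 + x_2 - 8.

G = {x_1 - 21/4x_2^2 - 3/4x_2 + 6, x_2^3 - 4/21x_2^2 - 25/21x_2 + 8/21}

This is the nonlinear analogue of row-reducing a linear system.

f_1 = 3x_1x_2 - x_1, LT = x_1x_2.
f_2 = 5x_1x_2 - 3x_1 + 7x_2^2 + x_2 - 8, LT = x_1x_2.

S(f_1,f_2): lcm = x_1x_2. S = 4/15x_1 - 7/5x_2^2 - 1/5x_2 + 8/5.
  reduce S modulo (f_1, f_2):
  remainder 4/15x_1 - 7/5x_2^2 - 1/5x_2 + 8/5 ≠ 0; add g_3 = 4/15x_1 - 7/5x_2^2 - 1/5x_2 + 8/5 to the basis.

S(f_1,g_3): lcm = x_1x_2. S = -1/3x_1 + 21/4x_2^3 + 3/4x_2^2 - 6x_2.
  reduce S modulo (f_1, f_2, g_3):
  remainder 21/4x_2^3 - x_2^2 - 25/4x_2 + 2 ≠ 0; add g_4 = 21/4x_2^3 - x_2^2 - 25/4x_2 + 2 to the basis.

The other S-polynomials (S(f_2,g_3), S(f_1,g_4), S(f_2,g_4), S(g_3,g_4)) all reduce to 0 modulo the current basis, so we have a Gröbner basis.
Inter-reduce: drop elements whose leading term is divisible by another's, tail-reduce, and make monic.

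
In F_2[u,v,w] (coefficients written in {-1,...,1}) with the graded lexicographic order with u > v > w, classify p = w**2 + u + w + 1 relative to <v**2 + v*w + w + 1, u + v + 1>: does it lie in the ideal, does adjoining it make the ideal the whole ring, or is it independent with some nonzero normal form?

w**2 + u + w + 1 is independent of I; its normal form modulo I is w**2 + v + w.

First compute the reduced Gröbner basis of I by Buchberger's algorithm.
f_1 = v**2 + v*w + w + 1, LT = v**2.
f_2 = u + v + 1, LT = u.

The S-polynomials (S(f_1,f_2)) all reduce to 0 modulo the current basis, so we have a Gröbner basis.
Inter-reduce: drop elements whose leading term is divisible by another's, tail-reduce, and make monic.
Reduced Gröbner basis: {v**2 + v*w + w + 1, u + v + 1}.
Label its elements g_1 = v**2 + v*w + w + 1, g_2 = u + v + 1.

Reduce p = w**2 + u + w + 1 modulo G:
  leading term w**2: no divisor's leading term divides it; move w**2 to the remainder.
  leading term u: subtract (1)·g_2 from u + w + 1 → v + w
  leading term v: no divisor's leading term divides it; move v to the remainder.
  leading term w: no divisor's leading term divides it; move w to the remainder.
  normal form = w**2 + v + w.
The normal form is nonzero, so p ∉ I. Since p minus its normal form lies in I, I + (p) = I + (r) where r = w**2 + v + w; decide whether this ideal is the whole ring.
Run Buchberger on G together with r (pairs among the g_i already reduce to 0 since G is a Gröbner basis):
g_1 = v**2 + v*w + w + 1, LT = v**2.
g_2 = u + v + 1, LT = u.
r = w**2 + v + w, LT = w**2.

The S-polynomials (S(g_1,g_2), S(g_1,r), S(g_2,r)) all reduce to 0 modulo the current basis, so we have a Gröbner basis.
Inter-reduce: drop elements whose leading term is divisible by another's, tail-reduce, and make monic.
Reduced Gröbner basis: {v**2 + v*w + w + 1, w**2 + v + w, u + v + 1}.
The reduced Gröbner basis of I + (p) is {v**2 + v*w + w + 1, w**2 + v + w, u + v + 1} ≠ {1}, a proper ideal, so the enlarged system stays consistent: p is independent of I, with normal form w**2 + v + w.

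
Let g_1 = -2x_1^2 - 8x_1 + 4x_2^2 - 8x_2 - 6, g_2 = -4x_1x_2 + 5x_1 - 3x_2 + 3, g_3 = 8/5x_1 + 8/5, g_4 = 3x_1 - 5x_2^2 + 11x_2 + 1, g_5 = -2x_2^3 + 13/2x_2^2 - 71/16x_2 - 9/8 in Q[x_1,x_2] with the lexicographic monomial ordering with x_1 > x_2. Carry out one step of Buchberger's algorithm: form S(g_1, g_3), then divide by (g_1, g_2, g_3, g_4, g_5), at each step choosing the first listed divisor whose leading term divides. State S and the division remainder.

S(g_1, g_3) = 3x_1 - 2x_2^2 + 4x_2 + 3; remainder on division = -2x_2^2 + 4x_2.

lcm(LM(g_1), LM(g_3)) = x_1^2.
S = (lcm/LT(g_1))·g_1 − (lcm/LT(g_3))·g_3 = 3x_1 - 2x_2^2 + 4x_2 + 3.
Reduce S modulo (g_1, g_2, g_3, g_4, g_5) in that order:
  leading term x_1: subtract (15/8)·g_3 from 3x_1 - 2x_2^2 + 4x_2 + 3 → -2x_2^2 + 4x_2
  leading term x_2^2: no divisor's leading term divides it; move -2x_2^2 to the remainder.
  leading term x_2: no divisor's leading term divides it; move 4x_2 to the remainder.
The remainder -2x_2^2 + 4x_2 is nonzero, so it would be added as the next basis element.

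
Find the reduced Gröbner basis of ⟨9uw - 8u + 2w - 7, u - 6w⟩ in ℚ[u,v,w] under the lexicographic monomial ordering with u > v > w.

G = {u - 6w, w² - 23/27w - 7/54}

f_1 = 9uw - 8u + 2w - 7, LT = uw.
f_2 = u - 6w, LT = u.

S(f_1,f_2): lcm = uw. S = -8/9u + 6w² + 2/9w - 7/9.
  leading term u: subtract (-8/9)·f_2 from -8/9u + 6w² + 2/9w - 7/9 → 6w² - 46/9w - 7/9
  leading term w²: no divisor's leading term divides it; move 6w² to the remainder.
  leading term w: no divisor's leading term divides it; move -46/9w to the remainder.
  leading term 1: no divisor's leading term divides it; move -7/9 to the remainder.
  remainder 6w² - 46/9w - 7/9 ≠ 0; add g_3 = 6w² - 46/9w - 7/9 to the basis.

The other S-polynomials (S(f_1,g_3), S(f_2,g_3)) all reduce to 0 modulo the current basis, so we have a Gröbner basis.
Inter-reduce: drop elements whose leading term is divisible by another's, tail-reduce, and make monic.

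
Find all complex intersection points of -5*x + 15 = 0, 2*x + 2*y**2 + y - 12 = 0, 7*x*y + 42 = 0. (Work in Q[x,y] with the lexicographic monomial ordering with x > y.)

Compute a lex Gröbner basis by Buchberger's algorithm.
f_1 = -5*x + 15, LT = x.
f_2 = 2*x + 2*y**2 + y - 12, LT = x.
f_3 = 7*x*y + 42, LT = x*y.

S(f_1,f_2): lcm = x. S = -y**2 - 1/2*y + 3.
  leading term y**2: no divisor's leading term divides it; move -y**2 to the remainder.
  leading term y: no divisor's leading term divides it; move -1/2*y to the remainder.
  leading term 1: no divisor's leading term divides it; move 3 to the remainder.
  remainder -y**2 - 1/2*y + 3 ≠ 0; add h_4 = -y**2 - 1/2*y + 3 to the basis.

S(f_1,f_3): lcm = x*y. S = -3*y - 6.
  leading term y: no divisor's leading term divides it; move -3*y to the remainder.
  leading term 1: no divisor's leading term divides it; move -6 to the remainder.
  remainder -3*y - 6 ≠ 0; add h_5 = -3*y - 6 to the basis.

The other S-polynomials (S(f_2,f_3), S(f_1,h_4), S(f_2,h_4), S(f_3,h_4), S(f_1,h_5), S(f_2,h_5), S(f_3,h_5), S(h_4,h_5)) all reduce to 0 modulo the current basis, so we have a Gröbner basis.
Inter-reduce: drop elements whose leading term is divisible by another's, tail-reduce, and make monic.
Reduced Gröbner basis: {x - 3, y + 2}.

A lex Gröbner basis eliminates variables successively. Here y + 2 depends only on y, with roots {-2}; lifting each root through the earlier basis elements recovers the full solutions.
  y = -2: the earlier basis element becomes x - 3 = 0, giving x = 3 — point (3, -2).
Substituting each solution back into the original system confirms all equations vanish.

{(3, -2)}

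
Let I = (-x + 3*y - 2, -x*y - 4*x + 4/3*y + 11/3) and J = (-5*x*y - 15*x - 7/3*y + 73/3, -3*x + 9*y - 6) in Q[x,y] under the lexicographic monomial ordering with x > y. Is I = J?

No, the ideals differ.

Equality of ideals is decidable: compute both reduced Gröbner bases (unique for the ordering) and check whether they agree.
Buchberger on the first generating set:
f_1 = -x + 3*y - 2, LT = x.
f_2 = -x*y - 4*x + 4/3*y + 11/3, LT = x*y.

S(f_1,f_2): lcm = x*y. S = -4*x - 3*y**2 + 10/3*y + 11/3.
  leading term x: subtract (4)·f_1 from -4*x - 3*y**2 + 10/3*y + 11/3 → -3*y**2 - 26/3*y + 35/3
  leading term y**2: no divisor's leading term divides it; move -3*y**2 to the remainder.
  leading term y: no divisor's leading term divides it; move -26/3*y to the remainder.
  leading term 1: no divisor's leading term divides it; move 35/3 to the remainder.
  remainder -3*y**2 - 26/3*y + 35/3 ≠ 0; add g_3 = -3*y**2 - 26/3*y + 35/3 to the basis.

The other S-polynomials (S(f_1,g_3), S(f_2,g_3)) all reduce to 0 modulo the current basis, so we have a Gröbner basis.
Inter-reduce: drop elements whose leading term is divisible by another's, tail-reduce, and make monic.
Reduced Gröbner basis: {x - 3*y + 2, y**2 + 26/9*y - 35/9}.

Buchberger on the second generating set:
h_1 = -5*x*y - 15*x - 7/3*y + 73/3, LT = x*y.
h_2 = -3*x + 9*y - 6, LT = x.

S(h_1,h_2): lcm = x*y. S = 3*x + 3*y**2 - 23/15*y - 73/15.
  leading term x: subtract (-1)·h_2 from 3*x + 3*y**2 - 23/15*y - 73/15 → 3*y**2 + 112/15*y - 163/15
  leading term y**2: no divisor's leading term divides it; move 3*y**2 to the remainder.
  leading term y: no divisor's leading term divides it; move 112/15*y to the remainder.
  leading term 1: no divisor's leading term divides it; move -163/15 to the remainder.
  remainder 3*y**2 + 112/15*y - 163/15 ≠ 0; add k_3 = 3*y**2 + 112/15*y - 163/15 to the basis.

The other S-polynomials (S(h_1,k_3), S(h_2,k_3)) all reduce to 0 modulo the current basis, so we have a Gröbner basis.
Inter-reduce: drop elements whose leading term is divisible by another's, tail-reduce, and make monic.
Reduced Gröbner basis: {x - 3*y + 2, y**2 + 112/45*y - 163/45}.

The bases are distinct; the ideals are different.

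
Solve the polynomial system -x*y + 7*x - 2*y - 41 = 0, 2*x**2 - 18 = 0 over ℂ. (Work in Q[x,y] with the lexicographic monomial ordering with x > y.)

{(3, -4), (-3, 62)}

Compute a lex Gröbner basis by Buchberger's algorithm.
f_1 = -x*y + 7*x - 2*y - 41, LT = x*y.
f_2 = 2*x**2 - 18, LT = x**2.

S(f_1,f_2): lcm = x**2*y. S = -7*x**2 + 2*x*y + 41*x + 9*y.
  leading term x**2: subtract (-7/2)·f_2 from -7*x**2 + 2*x*y + 41*x + 9*y → 2*x*y + 41*x + 9*y - 63
  leading term x*y: subtract (-2)·f_1 from 2*x*y + 41*x + 9*y - 63 → 55*x + 5*y - 145
  leading term x: no divisor's leading term divides it; move 55*x to the remainder.
  leading term y: no divisor's leading term divides it; move 5*y to the remainder.
  leading term 1: no divisor's leading term divides it; move -145 to the remainder.
  remainder 55*x + 5*y - 145 ≠ 0; add h_3 = 55*x + 5*y - 145 to the basis.

S(f_1,h_3): lcm = x*y. S = -7*x - 1/11*y**2 + 51/11*y + 41.
  leading term x: subtract (-7/55)·h_3 from -7*x - 1/11*y**2 + 51/11*y + 41 → -1/11*y**2 + 58/11*y + 248/11
  leading term y**2: no divisor's leading term divides it; move -1/11*y**2 to the remainder.
  leading term y: no divisor's leading term divides it; move 58/11*y to the remainder.
  leading term 1: no divisor's leading term divides it; move 248/11 to the remainder.
  remainder -1/11*y**2 + 58/11*y + 248/11 ≠ 0; add h_4 = -1/11*y**2 + 58/11*y + 248/11 to the basis.

The other S-polynomials (S(f_2,h_3), S(f_1,h_4), S(f_2,h_4), S(h_3,h_4)) all reduce to 0 modulo the current basis, so we have a Gröbner basis.
Inter-reduce: drop elements whose leading term is divisible by another's, tail-reduce, and make monic.
Reduced Gröbner basis: {x + 1/11*y - 29/11, y**2 - 58*y - 248}.

Elimination: the polynomial y**2 - 58*y - 248 lies in the elimination ideal for y, so y ∈ {-4, 62}. For each such y, the remaining basis elements (now univariate) give the rest of the solution.
  y = -4: the earlier basis element becomes x - 3 = 0, giving x = 3 — point (3, -4).
  y = 62: the earlier basis element becomes x + 3 = 0, giving x = -3 — point (-3, 62).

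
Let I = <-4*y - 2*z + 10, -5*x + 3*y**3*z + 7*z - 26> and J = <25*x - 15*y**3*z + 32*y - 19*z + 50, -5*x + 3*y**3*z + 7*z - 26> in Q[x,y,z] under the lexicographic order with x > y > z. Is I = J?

Two ideals are equal iff their reduced Gröbner bases coincide (the reduced basis is unique for a fixed ordering).
Buchberger on the first generating set:
f_1 = -4*y - 2*z + 10, LT = y.
f_2 = -5*x + 3*y**3*z + 7*z - 26, LT = x.

The S-polynomials (S(f_1,f_2)) all reduce to 0 modulo the current basis, so we have a Gröbner basis.
Inter-reduce: drop elements whose leading term is divisible by another's, tail-reduce, and make monic.
Reduced Gröbner basis: {x + 3/40*z**4 - 9/8*z**3 + 45/8*z**2 - 431/40*z + 26/5, y + 1/2*z - 5/2}.

Buchberger on the second generating set:
h_1 = 25*x - 15*y**3*z + 32*y - 19*z + 50, LT = x.
h_2 = -5*x + 3*y**3*z + 7*z - 26, LT = x.

S(h_1,h_2): lcm = x. S = 32/25*y + 16/25*z - 16/5.
  reduce S modulo (h_1, h_2):
  remainder 32/25*y + 16/25*z - 16/5 ≠ 0; add k_3 = 32/25*y + 16/25*z - 16/5 to the basis.

The other S-polynomials (S(h_1,k_3), S(h_2,k_3)) all reduce to 0 modulo the current basis, so we have a Gröbner basis.
Inter-reduce: drop elements whose leading term is divisible by another's, tail-reduce, and make monic.
Reduced Gröbner basis: {x + 3/40*z**4 - 9/8*z**3 + 45/8*z**2 - 431/40*z + 26/5, y + 1/2*z - 5/2}.

Same reduced basis, so the two generating sets span the same ideal.

Yes, the ideals are equal.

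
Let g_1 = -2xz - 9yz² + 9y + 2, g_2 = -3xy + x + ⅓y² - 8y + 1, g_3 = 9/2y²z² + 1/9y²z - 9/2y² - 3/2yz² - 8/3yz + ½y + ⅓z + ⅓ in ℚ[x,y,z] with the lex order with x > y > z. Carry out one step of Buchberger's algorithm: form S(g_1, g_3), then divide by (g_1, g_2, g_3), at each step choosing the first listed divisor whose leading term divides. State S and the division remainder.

lcm(LM(g_1), LM(g_3)) = xy²z².
S = (lcm/LT(g_1))·g_1 − (lcm/LT(g_3))·g_3 = -2/81xy²z + xy² + ⅓xyz² + 16/27xyz - 1/9xy - 2/27xz - 2/27x + 9/2y³z³ - 9/2y³z - y²z.
Reduce S modulo (g_1, g_2, g_3) in that order:
  leading term xy²z: subtract (1/81y²)·g_1 from -2/81xy²z + xy² + ⅓xyz² + 16/27xyz - 1/9xy - 2/27xz - 2/27x + 9/2y³z³ - 9/2y³z - y²z → xy² + ⅓xyz² + 16/27xyz - 1/9xy - 2/27xz - 2/27x + 9/2y³z³ + 1/9y³z² - 9/2y³z - 1/9y³ - y²z - 2/81y²
  leading term xy²: subtract (-⅓y)·g_2 from xy² + ⅓xyz² + 16/27xyz - 1/9xy - 2/27xz - 2/27x + 9/2y³z³ + 1/9y³z² - 9/2y³z - 1/9y³ - y²z - 2/81y² → ⅓xyz² + 16/27xyz + 2/9xy - 2/27xz - 2/27x + 9/2y³z³ + 1/9y³z² - 9/2y³z - y²z - 218/81y² + ⅓y
  leading term xyz²: subtract (-⅙yz)·g_1 from ⅓xyz² + 16/27xyz + 2/9xy - 2/27xz - 2/27x + 9/2y³z³ + 1/9y³z² - 9/2y³z - y²z - 218/81y² + ⅓y → 16/27xyz + 2/9xy - 2/27xz - 2/27x + 9/2y³z³ + 1/9y³z² - 9/2y³z - 3/2y²z³ + ½y²z - 218/81y² + ⅓yz + ⅓y
  leading term xyz: subtract (-8/27y)·g_1 from 16/27xyz + 2/9xy - 2/27xz - 2/27x + 9/2y³z³ + 1/9y³z² - 9/2y³z - 3/2y²z³ + ½y²z - 218/81y² + ⅓yz + ⅓y → 2/9xy - 2/27xz - 2/27x + 9/2y³z³ + 1/9y³z² - 9/2y³z - 3/2y²z³ - 8/3y²z² + ½y²z - 2/81y² + ⅓yz + 25/27y
  leading term xy: subtract (-2/27)·g_2 from 2/9xy - 2/27xz - 2/27x + 9/2y³z³ + 1/9y³z² - 9/2y³z - 3/2y²z³ - 8/3y²z² + ½y²z - 2/81y² + ⅓yz + 25/27y → -2/27xz + 9/2y³z³ + 1/9y³z² - 9/2y³z - 3/2y²z³ - 8/3y²z² + ½y²z + ⅓yz + ⅓y + 2/27
  leading term xz: subtract (1/27)·g_1 from -2/27xz + 9/2y³z³ + 1/9y³z² - 9/2y³z - 3/2y²z³ - 8/3y²z² + ½y²z + ⅓yz + ⅓y + 2/27 → 9/2y³z³ + 1/9y³z² - 9/2y³z - 3/2y²z³ - 8/3y²z² + ½y²z + ⅓yz² + ⅓yz
  leading term y³z³: subtract (yz)·g_3 from 9/2y³z³ + 1/9y³z² - 9/2y³z - 3/2y²z³ - 8/3y²z² + ½y²z + ⅓yz² + ⅓yz → 0
The remainder is 0, so this S-polynomial contributes no new basis element.

S(g_1, g_3) = -2/81xy²z + xy² + ⅓xyz² + 16/27xyz - 1/9xy - 2/27xz - 2/27x + 9/2y³z³ - 9/2y³z - y²z; remainder on division = 0.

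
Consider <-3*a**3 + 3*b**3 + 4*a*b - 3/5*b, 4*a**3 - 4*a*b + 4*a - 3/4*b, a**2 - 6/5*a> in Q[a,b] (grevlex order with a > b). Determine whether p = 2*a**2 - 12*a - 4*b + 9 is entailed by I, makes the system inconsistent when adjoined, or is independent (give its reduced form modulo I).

First compute the reduced Gröbner basis of I by Buchberger's algorithm.
f_1 = -3*a**3 + 3*b**3 + 4*a*b - 3/5*b, LT = a**3.
f_2 = 4*a**3 - 4*a*b + 4*a - 3/4*b, LT = a**3.
f_3 = a**2 - 6/5*a, LT = a**2.

S(f_1,f_2): lcm = a**3. S = -b**3 - 1/3*a*b - a + 31/80*b.
  leading term b**3: no divisor's leading term divides it; move -b**3 to the remainder.
  leading term a*b: no divisor's leading term divides it; move -1/3*a*b to the remainder.
  leading term a: no divisor's leading term divides it; move -a to the remainder.
  leading term b: no divisor's leading term divides it; move 31/80*b to the remainder.
  remainder -b**3 - 1/3*a*b - a + 31/80*b ≠ 0; add h_4 = -b**3 - 1/3*a*b - a + 31/80*b to the basis.

S(f_1,f_3): lcm = a**3. S = -b**3 + 6/5*a**2 - 4/3*a*b + 1/5*b.
  leading term b**3: subtract (1)·h_4 from -b**3 + 6/5*a**2 - 4/3*a*b + 1/5*b → 6/5*a**2 - a*b + a - 3/16*b
  leading term a**2: subtract (6/5)·f_3 from 6/5*a**2 - a*b + a - 3/16*b → -a*b + 61/25*a - 3/16*b
  leading term a*b: no divisor's leading term divides it; move -a*b to the remainder.
  leading term a: no divisor's leading term divides it; move 61/25*a to the remainder.
  leading term b: no divisor's leading term divides it; move -3/16*b to the remainder.
  remainder -a*b + 61/25*a - 3/16*b ≠ 0; add h_5 = -a*b + 61/25*a - 3/16*b to the basis.

S(f_1,h_5): lcm = a**3*b. S = -b**4 + 61/25*a**3 - 3/16*a**2*b - 4/3*a*b**2 + 1/5*b**2.
  leading term b**4: subtract (b)·h_4 from -b**4 + 61/25*a**3 - 3/16*a**2*b - 4/3*a*b**2 + 1/5*b**2 → 61/25*a**3 - 3/16*a**2*b - a*b**2 + a*b - 3/16*b**2
  leading term a**3: subtract (-61/75)·f_1 from 61/25*a**3 - 3/16*a**2*b - a*b**2 + a*b - 3/16*b**2 → -3/16*a**2*b - a*b**2 + 61/25*b**3 + 319/75*a*b - 3/16*b**2 - 61/125*b
  leading term a**2*b: subtract (-3/16*b)·f_3 from -3/16*a**2*b - a*b**2 + 61/25*b**3 + 319/75*a*b - 3/16*b**2 - 61/125*b → -a*b**2 + 61/25*b**3 + 2417/600*a*b - 3/16*b**2 - 61/125*b
  leading term a*b**2: subtract (b)·h_5 from -a*b**2 + 61/25*b**3 + 2417/600*a*b - 3/16*b**2 - 61/125*b → 61/25*b**3 + 953/600*a*b - 61/125*b
  leading term b**3: subtract (-61/25)·h_4 from 61/25*b**3 + 953/600*a*b - 61/125*b → 31/40*a*b - 61/25*a + 183/400*b
  leading term a*b: subtract (-31/40)·h_5 from 31/40*a*b - 61/25*a + 183/400*b → -549/1000*a + 999/3200*b
  leading term a: no divisor's leading term divides it; move -549/1000*a to the remainder.
  leading term b: no divisor's leading term divides it; move 999/3200*b to the remainder.
  remainder -549/1000*a + 999/3200*b ≠ 0; add h_6 = -549/1000*a + 999/3200*b to the basis.

S(h_4,h_5): lcm = a*b**3. S = 1/3*a**2*b + 61/25*a*b**2 - 3/16*b**3 + a**2 - 31/80*a*b.
  leading term a**2*b: subtract (1/3*b)·f_3 from 1/3*a**2*b + 61/25*a*b**2 - 3/16*b**3 + a**2 - 31/80*a*b → 61/25*a*b**2 - 3/16*b**3 + a**2 + 1/80*a*b
  leading term a*b**2: subtract (-61/25*b)·h_5 from 61/25*a*b**2 - 3/16*b**3 + a**2 + 1/80*a*b → -3/16*b**3 + a**2 + 59661/10000*a*b - 183/400*b**2
  leading term b**3: subtract (3/16)·h_4 from -3/16*b**3 + a**2 + 59661/10000*a*b - 183/400*b**2 → a**2 + 30143/5000*a*b - 183/400*b**2 + 3/16*a - 93/1280*b
  leading term a**2: subtract (1)·f_3 from a**2 + 30143/5000*a*b - 183/400*b**2 + 3/16*a - 93/1280*b → 30143/5000*a*b - 183/400*b**2 + 111/80*a - 93/1280*b
  leading term a*b: subtract (-30143/5000)·h_5 from 30143/5000*a*b - 183/400*b**2 + 111/80*a - 93/1280*b → -183/400*b**2 + 4024321/250000*a - 192483/160000*b
  leading term b**2: no divisor's leading term divides it; move -183/400*b**2 to the remainder.
  leading term a: subtract (-4024321/137250)·h_6 from 4024321/250000*a - 192483/160000*b → 96998079/12200000*b
  leading term b: no divisor's leading term divides it; move 96998079/12200000*b to the remainder.
  remainder -183/400*b**2 + 96998079/12200000*b ≠ 0; add h_7 = -183/400*b**2 + 96998079/12200000*b to the basis.

S(h_5,h_6): lcm = a*b. S = 555/976*b**2 - 61/25*a + 3/16*b.
  leading term b**2: subtract (-4625/3721)·h_7 from 555/976*b**2 - 61/25*a + 3/16*b → -61/25*a + 3657023223/363169600*b
  leading term a: subtract (40/9)·h_6 from -61/25*a + 3657023223/363169600*b → 3153125403/363169600*b
  leading term b: no divisor's leading term divides it; move 3153125403/363169600*b to the remainder.
  remainder 3153125403/363169600*b ≠ 0; add h_8 = 3153125403/363169600*b to the basis.

The other S-polynomials (S(f_2,f_3), S(f_1,h_4), S(f_2,h_4), S(f_3,h_4), S(f_2,h_5), S(f_3,h_5), S(f_1,h_6), S(f_2,h_6), S(f_3,h_6), S(h_4,h_6), S(f_1,h_7), S(f_2,h_7), S(f_3,h_7), S(h_4,h_7), S(h_5,h_7), S(h_6,h_7), S(f_1,h_8), S(f_2,h_8), S(f_3,h_8), S(h_4,h_8), S(h_5,h_8), S(h_6,h_8), S(h_7,h_8)) all reduce to 0 modulo the current basis, so we have a Gröbner basis.
Inter-reduce: drop elements whose leading term is divisible by another's, tail-reduce, and make monic.
Reduced Gröbner basis: {a, b}.
Label its elements g_1 = a, g_2 = b.

Reduce p = 2*a**2 - 12*a - 4*b + 9 modulo G:
  leading term a**2: subtract (2*a)·g_1 from 2*a**2 - 12*a - 4*b + 9 → -12*a - 4*b + 9
  leading term a: subtract (-12)·g_1 from -12*a - 4*b + 9 → -4*b + 9
  leading term b: subtract (-4)·g_2 from -4*b + 9 → 9
  leading term 1: no divisor's leading term divides it; move 9 to the remainder.
  normal form = 9.
The normal form is nonzero, so p ∉ I. Since p minus its normal form lies in I, I + (p) = I + (r) where r = 9; decide whether this ideal is the whole ring.
Here r = 9 is a nonzero constant, hence a unit: 1 ∈ I + (p), the Gröbner basis of I + (p) is {1}, and the enlarged system has no common solution — adjoining p is inconsistent.

Ideal membership is decidable via reduction modulo a Gröbner basis.

Adjoining 2*a**2 - 12*a - 4*b + 9 makes the ideal the whole ring: the system is inconsistent.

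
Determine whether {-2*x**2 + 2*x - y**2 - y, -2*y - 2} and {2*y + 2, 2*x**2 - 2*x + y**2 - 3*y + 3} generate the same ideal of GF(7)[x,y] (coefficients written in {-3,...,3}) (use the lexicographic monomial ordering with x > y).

For a fixed monomial order, each ideal has a unique reduced Gröbner basis; comparing bases decides equality.
Buchberger on the first generating set:
f_1 = -2*x**2 + 2*x - y**2 - y, LT = x**2.
f_2 = -2*y - 2, LT = y.

S(f_1,f_2): leading monomials are coprime, so the S-polynomial reduces to 0 (Buchberger's first criterion).
Every S-polynomial of the final basis reduces to 0, so we have a Gröbner basis.
Inter-reduce: drop elements whose leading term is divisible by another's, tail-reduce, and make monic.
Reduced Gröbner basis: {x**2 - x, y + 1}.

Buchberger on the second generating set:
h_1 = 2*y + 2, LT = y.
h_2 = 2*x**2 - 2*x + y**2 - 3*y + 3, LT = x**2.

S(h_1,h_2): leading monomials are coprime, so the S-polynomial reduces to 0 (Buchberger's first criterion).
Every S-polynomial of the final basis reduces to 0, so we have a Gröbner basis.
Inter-reduce: drop elements whose leading term is divisible by another's, tail-reduce, and make monic.
Reduced Gröbner basis: {x**2 - x, y + 1}.

Same reduced basis, so the two generating sets span the same ideal.

Yes, the ideals are equal.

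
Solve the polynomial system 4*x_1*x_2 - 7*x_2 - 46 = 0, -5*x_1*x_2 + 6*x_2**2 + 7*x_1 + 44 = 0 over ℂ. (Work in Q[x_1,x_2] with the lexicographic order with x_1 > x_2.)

{(-4, -2), (33/7 + sqrt(8567)*I/28, 83/48 - sqrt(8567)*I/48), (33/7 - sqrt(8567)*I/28, 83/48 + sqrt(8567)*I/48)}

Compute a lex Gröbner basis by Buchberger's algorithm.
f_1 = 4*x_1*x_2 - 7*x_2 - 46, LT = x_1*x_2.
f_2 = -5*x_1*x_2 + 7*x_1 + 6*x_2**2 + 44, LT = x_1*x_2.

S(f_1,f_2): lcm = x_1*x_2. S = 7/5*x_1 + 6/5*x_2**2 - 7/4*x_2 - 27/10.
  leading term x_1: no divisor's leading term divides it; move 7/5*x_1 to the remainder.
  leading term x_2**2: no divisor's leading term divides it; move 6/5*x_2**2 to the remainder.
  leading term x_2: no divisor's leading term divides it; move -7/4*x_2 to the remainder.
  leading term 1: no divisor's leading term divides it; move -27/10 to the remainder.
  remainder 7/5*x_1 + 6/5*x_2**2 - 7/4*x_2 - 27/10 ≠ 0; add h_3 = 7/5*x_1 + 6/5*x_2**2 - 7/4*x_2 - 27/10 to the basis.

S(f_1,h_3): lcm = x_1*x_2. S = -6/7*x_2**3 + 5/4*x_2**2 + 5/28*x_2 - 23/2.
  leading term x_2**3: no divisor's leading term divides it; move -6/7*x_2**3 to the remainder.
  leading term x_2**2: no divisor's leading term divides it; move 5/4*x_2**2 to the remainder.
  leading term x_2: no divisor's leading term divides it; move 5/28*x_2 to the remainder.
  leading term 1: no divisor's leading term divides it; move -23/2 to the remainder.
  remainder -6/7*x_2**3 + 5/4*x_2**2 + 5/28*x_2 - 23/2 ≠ 0; add h_4 = -6/7*x_2**3 + 5/4*x_2**2 + 5/28*x_2 - 23/2 to the basis.

The other S-polynomials (S(f_2,h_3), S(f_1,h_4), S(f_2,h_4), S(h_3,h_4)) all reduce to 0 modulo the current basis, so we have a Gröbner basis.
Inter-reduce: drop elements whose leading term is divisible by another's, tail-reduce, and make monic.
Reduced Gröbner basis: {x_1 + 6/7*x_2**2 - 5/4*x_2 - 27/14, x_2**3 - 35/24*x_2**2 - 5/24*x_2 + 161/12}.

Since the basis is lex-ordered, x_2**3 - 35/24*x_2**2 - 5/24*x_2 + 161/12 is univariate in x_2. Its roots are {-2, 83/48 - sqrt(8567)*I/48, 83/48 + sqrt(8567)*I/48}. Back-substituting each root into the other basis elements fixes the other coordinates.
  x_2 = -2: the earlier basis element becomes x_1 + 4 = 0, giving x_1 = -4 — point (-4, -2).
  x_2 = 83/48 - sqrt(8567)*I/48: the earlier basis element becomes x_1 - 33/7 - sqrt(8567)*I/28 = 0, giving x_1 = 33/7 + sqrt(8567)*I/28 — point (33/7 + sqrt(8567)*I/28, 83/48 - sqrt(8567)*I/48).
  x_2 = 83/48 + sqrt(8567)*I/48: the earlier basis element becomes x_1 - 33/7 + sqrt(8567)*I/28 = 0, giving x_1 = 33/7 - sqrt(8567)*I/28 — point (33/7 - sqrt(8567)*I/28, 83/48 + sqrt(8567)*I/48).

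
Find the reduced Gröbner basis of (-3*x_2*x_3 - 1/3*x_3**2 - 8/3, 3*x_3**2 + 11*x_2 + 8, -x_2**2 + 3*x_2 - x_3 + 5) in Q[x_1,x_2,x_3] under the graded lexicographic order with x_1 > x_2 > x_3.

G = {x_2 + 1, x_3 - 1}

f_1 = -3*x_2*x_3 - 1/3*x_3**2 - 8/3, LT = x_2*x_3.
f_2 = 3*x_3**2 + 11*x_2 + 8, LT = x_3**2.
f_3 = -x_2**2 + 3*x_2 - x_3 + 5, LT = x_2**2.

S(f_1,f_2): lcm = x_2*x_3**2. S = 1/9*x_3**3 - 11/3*x_2**2 - 8/3*x_2 + 8/9*x_3.
  leading term x_3**3: subtract (1/27*x_3)·f_2 from 1/9*x_3**3 - 11/3*x_2**2 - 8/3*x_2 + 8/9*x_3 → -11/3*x_2**2 - 11/27*x_2*x_3 - 8/3*x_2 + 16/27*x_3
  leading term x_2**2: subtract (11/3)·f_3 from -11/3*x_2**2 - 11/27*x_2*x_3 - 8/3*x_2 + 16/27*x_3 → -11/27*x_2*x_3 - 41/3*x_2 + 115/27*x_3 - 55/3
  leading term x_2*x_3: subtract (11/81)·f_1 from -11/27*x_2*x_3 - 41/3*x_2 + 115/27*x_3 - 55/3 → 11/243*x_3**2 - 41/3*x_2 + 115/27*x_3 - 4367/243
  leading term x_3**2: subtract (11/729)·f_2 from 11/243*x_3**2 - 41/3*x_2 + 115/27*x_3 - 4367/243 → -10084/729*x_2 + 115/27*x_3 - 13189/729
  leading term x_2: no divisor's leading term divides it; move -10084/729*x_2 to the remainder.
  leading term x_3: no divisor's leading term divides it; move 115/27*x_3 to the remainder.
  leading term 1: no divisor's leading term divides it; move -13189/729 to the remainder.
  remainder -10084/729*x_2 + 115/27*x_3 - 13189/729 ≠ 0; add g_4 = -10084/729*x_2 + 115/27*x_3 - 13189/729 to the basis.

S(f_1,f_3): lcm = x_2**2*x_3. S = 1/9*x_2*x_3**2 + 3*x_2*x_3 - x_3**2 + 8/9*x_2 + 5*x_3.
  leading term x_2*x_3**2: subtract (-1/27*x_3)·f_1 from 1/9*x_2*x_3**2 + 3*x_2*x_3 - x_3**2 + 8/9*x_2 + 5*x_3 → -1/81*x_3**3 + 3*x_2*x_3 - x_3**2 + 8/9*x_2 + 397/81*x_3
  leading term x_3**3: subtract (-1/243*x_3)·f_2 from -1/81*x_3**3 + 3*x_2*x_3 - x_3**2 + 8/9*x_2 + 397/81*x_3 → 740/243*x_2*x_3 - x_3**2 + 8/9*x_2 + 1199/243*x_3
  leading term x_2*x_3: subtract (-740/729)·f_1 from 740/243*x_2*x_3 - x_3**2 + 8/9*x_2 + 1199/243*x_3 → -2927/2187*x_3**2 + 8/9*x_2 + 1199/243*x_3 - 5920/2187
  leading term x_3**2: subtract (-2927/6561)·f_2 from -2927/2187*x_3**2 + 8/9*x_2 + 1199/243*x_3 - 5920/2187 → 38029/6561*x_2 + 1199/243*x_3 + 5656/6561
  leading term x_2: subtract (-38029/90756)·g_4 from 38029/6561*x_2 + 1199/243*x_3 + 5656/6561 → 1829339/272268*x_3 - 1829339/272268
  leading term x_3: no divisor's leading term divides it; move 1829339/272268*x_3 to the remainder.
  leading term 1: no divisor's leading term divides it; move -1829339/272268 to the remainder.
  remainder 1829339/272268*x_3 - 1829339/272268 ≠ 0; add g_5 = 1829339/272268*x_3 - 1829339/272268 to the basis.

The other S-polynomials (S(f_2,f_3), S(f_1,g_4), S(f_2,g_4), S(f_3,g_4), S(f_1,g_5), S(f_2,g_5), S(f_3,g_5), S(g_4,g_5)) all reduce to 0 modulo the current basis, so we have a Gröbner basis.
Inter-reduce: drop elements whose leading term is divisible by another's, tail-reduce, and make monic.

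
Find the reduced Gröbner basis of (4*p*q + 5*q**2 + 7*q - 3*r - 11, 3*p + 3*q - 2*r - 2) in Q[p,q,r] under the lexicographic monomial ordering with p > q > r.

Buchberger's algorithm terminates because the ascending chain of leading-term ideals stabilizes.

f_1 = 4*p*q + 5*q**2 + 7*q - 3*r - 11, LT = p*q.
f_2 = 3*p + 3*q - 2*r - 2, LT = p.

S(f_1,f_2): lcm = p*q. S = 1/4*q**2 + 2/3*q*r + 29/12*q - 3/4*r - 11/4.
  leading term q**2: no divisor's leading term divides it; move 1/4*q**2 to the remainder.
  leading term q*r: no divisor's leading term divides it; move 2/3*q*r to the remainder.
  leading term q: no divisor's leading term divides it; move 29/12*q to the remainder.
  leading term r: no divisor's leading term divides it; move -3/4*r to the remainder.
  leading term 1: no divisor's leading term divides it; move -11/4 to the remainder.
  remainder 1/4*q**2 + 2/3*q*r + 29/12*q - 3/4*r - 11/4 ≠ 0; add g_3 = 1/4*q**2 + 2/3*q*r + 29/12*q - 3/4*r - 11/4 to the basis.

The other S-polynomials (S(f_1,g_3), S(f_2,g_3)) all reduce to 0 modulo the current basis, so we have a Gröbner basis.
Inter-reduce: drop elements whose leading term is divisible by another's, tail-reduce, and make monic.

G = {p + q - 2/3*r - 2/3, q**2 + 8/3*q*r + 29/3*q - 3*r - 11}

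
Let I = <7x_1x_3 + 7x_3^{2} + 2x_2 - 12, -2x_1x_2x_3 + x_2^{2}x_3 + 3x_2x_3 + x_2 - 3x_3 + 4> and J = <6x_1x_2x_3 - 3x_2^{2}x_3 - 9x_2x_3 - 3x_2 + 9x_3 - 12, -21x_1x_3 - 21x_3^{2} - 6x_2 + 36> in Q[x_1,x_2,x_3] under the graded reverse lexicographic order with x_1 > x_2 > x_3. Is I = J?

Two ideals are equal iff their reduced Gröbner bases coincide (the reduced basis is unique for a fixed ordering).
Buchberger on the first generating set:
f_1 = 7x_1x_3 + 7x_3^{2} + 2x_2 - 12, LT = x_1x_3.
f_2 = -2x_1x_2x_3 + x_2^{2}x_3 + 3x_2x_3 + x_2 - 3x_3 + 4, LT = x_1x_2x_3.

S(f_1,f_2): lcm = x_1x_2x_3. S = \tfrac{1}{2}x_2^{2}x_3 + x_2x_3^{2} + \tfrac{2}{7}x_2^{2} + \tfrac{3}{2}x_2x_3 - \tfrac{17}{14}x_2 - \tfrac{3}{2}x_3 + 2.
  reduce S modulo (f_1, f_2):
  remainder \tfrac{1}{2}x_2^{2}x_3 + x_2x_3^{2} + \tfrac{2}{7}x_2^{2} + \tfrac{3}{2}x_2x_3 - \tfrac{17}{14}x_2 - \tfrac{3}{2}x_3 + 2 ≠ 0; add g_3 = \tfrac{1}{2}x_2^{2}x_3 + x_2x_3^{2} + \tfrac{2}{7}x_2^{2} + \tfrac{3}{2}x_2x_3 - \tfrac{17}{14}x_2 - \tfrac{3}{2}x_3 + 2 to the basis.

S(f_1,g_3): lcm = x_1x_2^{2}x_3. S = -2x_1x_2x_3^{2} + x_2^{2}x_3^{2} - \tfrac{4}{7}x_1x_2^{2} + \tfrac{2}{7}x_2^{3} - 3x_1x_2x_3 + \tfrac{17}{7}x_1x_2 - \tfrac{12}{7}x_2^{2} + 3x_1x_3 - 4x_1.
  reduce S modulo (f_1, f_2, g_3):
  remainder -\tfrac{4}{7}x_1x_2^{2} + \tfrac{2}{7}x_2^{3} + \tfrac{17}{7}x_1x_2 - \tfrac{6}{7}x_2^{2} - x_2x_3 - 4x_1 - 6x_2 - 4x_3 + \tfrac{36}{7} ≠ 0; add g_4 = -\tfrac{4}{7}x_1x_2^{2} + \tfrac{2}{7}x_2^{3} + \tfrac{17}{7}x_1x_2 - \tfrac{6}{7}x_2^{2} - x_2x_3 - 4x_1 - 6x_2 - 4x_3 + \tfrac{36}{7} to the basis.

The other S-polynomials (S(f_2,g_3), S(f_1,g_4), S(f_2,g_4), S(g_3,g_4)) all reduce to 0 modulo the current basis, so we have a Gröbner basis.
Inter-reduce: drop elements whose leading term is divisible by another's, tail-reduce, and make monic.
Reduced Gröbner basis: {x_1x_2^{2} - \tfrac{1}{2}x_2^{3} - \tfrac{17}{4}x_1x_2 + \tfrac{3}{2}x_2^{2} + \tfrac{7}{4}x_2x_3 + 7x_1 + \tfrac{21}{2}x_2 + 7x_3 - 9, x_2^{2}x_3 + 2x_2x_3^{2} + \tfrac{4}{7}x_2^{2} + 3x_2x_3 - \tfrac{17}{7}x_2 - 3x_3 + 4, x_1x_3 + x_3^{2} + \tfrac{2}{7}x_2 - \tfrac{12}{7}}.

Buchberger on the second generating set:
h_1 = 6x_1x_2x_3 - 3x_2^{2}x_3 - 9x_2x_3 - 3x_2 + 9x_3 - 12, LT = x_1x_2x_3.
h_2 = -21x_1x_3 - 21x_3^{2} - 6x_2 + 36, LT = x_1x_3.

S(h_1,h_2): lcm = x_1x_2x_3. S = -\tfrac{1}{2}x_2^{2}x_3 - x_2x_3^{2} - \tfrac{2}{7}x_2^{2} - \tfrac{3}{2}x_2x_3 + \tfrac{17}{14}x_2 + \tfrac{3}{2}x_3 - 2.
  reduce S modulo (h_1, h_2):
  remainder -\tfrac{1}{2}x_2^{2}x_3 - x_2x_3^{2} - \tfrac{2}{7}x_2^{2} - \tfrac{3}{2}x_2x_3 + \tfrac{17}{14}x_2 + \tfrac{3}{2}x_3 - 2 ≠ 0; add k_3 = -\tfrac{1}{2}x_2^{2}x_3 - x_2x_3^{2} - \tfrac{2}{7}x_2^{2} - \tfrac{3}{2}x_2x_3 + \tfrac{17}{14}x_2 + \tfrac{3}{2}x_3 - 2 to the basis.

S(h_1,k_3): lcm = x_1x_2^{2}x_3. S = -\tfrac{1}{2}x_2^{3}x_3 - 2x_1x_2x_3^{2} - \tfrac{4}{7}x_1x_2^{2} - 3x_1x_2x_3 - \tfrac{3}{2}x_2^{2}x_3 + \tfrac{17}{7}x_1x_2 - \tfrac{1}{2}x_2^{2} + 3x_1x_3 + \tfrac{3}{2}x_2x_3 - 4x_1 - 2x_2.
  reduce S modulo (h_1, h_2, k_3):
  remainder -\tfrac{4}{7}x_1x_2^{2} + \tfrac{2}{7}x_2^{3} + \tfrac{17}{7}x_1x_2 - \tfrac{6}{7}x_2^{2} - x_2x_3 - 4x_1 - 6x_2 - 4x_3 + \tfrac{36}{7} ≠ 0; add k_4 = -\tfrac{4}{7}x_1x_2^{2} + \tfrac{2}{7}x_2^{3} + \tfrac{17}{7}x_1x_2 - \tfrac{6}{7}x_2^{2} - x_2x_3 - 4x_1 - 6x_2 - 4x_3 + \tfrac{36}{7} to the basis.

The other S-polynomials (S(h_2,k_3), S(h_1,k_4), S(h_2,k_4), S(k_3,k_4)) all reduce to 0 modulo the current basis, so we have a Gröbner basis.
Inter-reduce: drop elements whose leading term is divisible by another's, tail-reduce, and make monic.
Reduced Gröbner basis: {x_1x_2^{2} - \tfrac{1}{2}x_2^{3} - \tfrac{17}{4}x_1x_2 + \tfrac{3}{2}x_2^{2} + \tfrac{7}{4}x_2x_3 + 7x_1 + \tfrac{21}{2}x_2 + 7x_3 - 9, x_2^{2}x_3 + 2x_2x_3^{2} + \tfrac{4}{7}x_2^{2} + 3x_2x_3 - \tfrac{17}{7}x_2 - 3x_3 + 4, x_1x_3 + x_3^{2} + \tfrac{2}{7}x_2 - \tfrac{12}{7}}.

These coincide, so the ideals are equal.

Yes, the ideals are equal.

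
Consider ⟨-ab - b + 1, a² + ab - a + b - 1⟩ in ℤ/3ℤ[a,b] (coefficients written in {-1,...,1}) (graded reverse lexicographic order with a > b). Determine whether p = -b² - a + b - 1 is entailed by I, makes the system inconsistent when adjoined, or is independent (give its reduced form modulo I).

Adjoining -b² - a + b - 1 makes the ideal the whole ring: the system is inconsistent.

First compute the reduced Gröbner basis of I by Buchberger's algorithm.
f_1 = -ab - b + 1, LT = ab.
f_2 = a² + ab - a + b - 1, LT = a².

S(f_1,f_2): lcm = a²b. S = -ab² - ab - b² - a + b.
  leading term ab²: subtract (b)·f_1 from -ab² - ab - b² - a + b → -ab - a
  leading term ab: subtract (1)·f_1 from -ab - a → -a + b - 1
  leading term a: no divisor's leading term divides it; move -a to the remainder.
  leading term b: no divisor's leading term divides it; move b to the remainder.
  leading term 1: no divisor's leading term divides it; move -1 to the remainder.
  remainder -a + b - 1 ≠ 0; add h_3 = -a + b - 1 to the basis.

S(f_1,h_3): lcm = ab. S = b² - 1.
  leading term b²: no divisor's leading term divides it; move b² to the remainder.
  leading term 1: no divisor's leading term divides it; move -1 to the remainder.
  remainder b² - 1 ≠ 0; add h_4 = b² - 1 to the basis.

The other S-polynomials (S(f_2,h_3), S(f_1,h_4), S(f_2,h_4), S(h_3,h_4)) all reduce to 0 modulo the current basis, so we have a Gröbner basis.
Inter-reduce: drop elements whose leading term is divisible by another's, tail-reduce, and make monic.
Reduced Gröbner basis: {b² - 1, a - b + 1}.
Label its elements g_1 = b² - 1, g_2 = a - b + 1.

Reduce p = -b² - a + b - 1 modulo G:
  leading term b²: subtract (-1)·g_1 from -b² - a + b - 1 → -a + b + 1
  leading term a: subtract (-1)·g_2 from -a + b + 1 → -1
  leading term 1: no divisor's leading term divides it; move -1 to the remainder.
  normal form = -1.
The normal form is nonzero, so p ∉ I. Since p minus its normal form lies in I, I + (p) = I + (r) where r = -1; decide whether this ideal is the whole ring.
Here r = -1 is a nonzero constant, hence a unit: 1 ∈ I + (p), the Gröbner basis of I + (p) is {1}, and the enlarged system has no common solution — adjoining p is inconsistent.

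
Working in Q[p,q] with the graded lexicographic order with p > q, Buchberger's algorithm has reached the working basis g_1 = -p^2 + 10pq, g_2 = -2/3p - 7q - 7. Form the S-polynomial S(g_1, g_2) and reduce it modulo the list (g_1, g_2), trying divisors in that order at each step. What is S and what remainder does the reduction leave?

S(g_1, g_2) = -41/2pq - 21/2p; remainder on division = 861/4q^2 + 651/2q + 441/4.

lcm(LM(g_1), LM(g_2)) = p^2.
S = (lcm/LT(g_1))·g_1 − (lcm/LT(g_2))·g_2 = -41/2pq - 21/2p.
Reduce S modulo (g_1, g_2) in that order:
  leading term pq: subtract (123/4q)·g_2 from -41/2pq - 21/2p → 861/4q^2 - 21/2p + 861/4q
  leading term q^2: no divisor's leading term divides it; move 861/4q^2 to the remainder.
  leading term p: subtract (63/4)·g_2 from -21/2p + 861/4q → 651/2q + 441/4
  leading term q: no divisor's leading term divides it; move 651/2q to the remainder.
  leading term 1: no divisor's leading term divides it; move 441/4 to the remainder.
The remainder 861/4q^2 + 651/2q + 441/4 is nonzero, so it would be added as the next basis element.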